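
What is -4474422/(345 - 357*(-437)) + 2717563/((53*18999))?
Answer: -680100660722/26240031873 ≈ -25.918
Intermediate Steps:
-4474422/(345 - 357*(-437)) + 2717563/((53*18999)) = -4474422/(345 + 156009) + 2717563/1006947 = -4474422/156354 + 2717563*(1/1006947) = -4474422*1/156354 + 2717563/1006947 = -745737/26059 + 2717563/1006947 = -680100660722/26240031873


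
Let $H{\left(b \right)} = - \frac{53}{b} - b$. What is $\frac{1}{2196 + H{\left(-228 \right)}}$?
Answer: $\frac{228}{552725} \approx 0.0004125$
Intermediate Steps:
$H{\left(b \right)} = - b - \frac{53}{b}$
$\frac{1}{2196 + H{\left(-228 \right)}} = \frac{1}{2196 - \left(-228 + \frac{53}{-228}\right)} = \frac{1}{2196 + \left(228 - - \frac{53}{228}\right)} = \frac{1}{2196 + \left(228 + \frac{53}{228}\right)} = \frac{1}{2196 + \frac{52037}{228}} = \frac{1}{\frac{552725}{228}} = \frac{228}{552725}$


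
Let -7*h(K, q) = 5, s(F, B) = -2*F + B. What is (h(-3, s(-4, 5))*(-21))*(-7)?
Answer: -105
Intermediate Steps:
s(F, B) = B - 2*F
h(K, q) = -5/7 (h(K, q) = -⅐*5 = -5/7)
(h(-3, s(-4, 5))*(-21))*(-7) = -5/7*(-21)*(-7) = 15*(-7) = -105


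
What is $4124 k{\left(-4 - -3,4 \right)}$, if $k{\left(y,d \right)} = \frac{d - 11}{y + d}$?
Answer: $- \frac{28868}{3} \approx -9622.7$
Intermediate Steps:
$k{\left(y,d \right)} = \frac{-11 + d}{d + y}$
$4124 k{\left(-4 - -3,4 \right)} = 4124 \frac{-11 + 4}{4 - 1} = 4124 \frac{1}{4 + \left(-4 + 3\right)} \left(-7\right) = 4124 \frac{1}{4 - 1} \left(-7\right) = 4124 \cdot \frac{1}{3} \left(-7\right) = 4124 \left(- \frac{7}{3}\right) = - \frac{28868}{3}$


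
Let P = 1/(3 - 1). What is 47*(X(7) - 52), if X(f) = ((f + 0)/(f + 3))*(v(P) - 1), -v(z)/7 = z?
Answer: -51841/20 ≈ -2592.1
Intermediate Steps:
P = ½ (P = 1/2 = ½ ≈ 0.50000)
v(z) = -7*z
X(f) = -9*f/(2*(3 + f)) (X(f) = ((f + 0)/(f + 3))*(-7*½ - 1) = (f/(3 + f))*(-7/2 - 1) = (f/(3 + f))*(-9/2) = -9*f/(2*(3 + f)))
47*(X(7) - 52) = 47*(-9*7/(6 + 2*7) - 52) = 47*(-9*7/(6 + 14) - 52) = 47*(-9*7/20 - 52) = 47*(-9*7*1/20 - 52) = 47*(-63/20 - 52) = 47*(-1103/20) = -51841/20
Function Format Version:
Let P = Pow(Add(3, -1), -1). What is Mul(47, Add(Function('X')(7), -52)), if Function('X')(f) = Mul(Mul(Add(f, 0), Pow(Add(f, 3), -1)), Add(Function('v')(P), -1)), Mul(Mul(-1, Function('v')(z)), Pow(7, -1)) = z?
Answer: Rational(-51841, 20) ≈ -2592.1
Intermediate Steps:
P = Rational(1, 2) (P = Pow(2, -1) = Rational(1, 2) ≈ 0.50000)
Function('v')(z) = Mul(-7, z)
Function('X')(f) = Mul(Rational(-9, 2), f, Pow(Add(3, f), -1)) (Function('X')(f) = Mul(Mul(Add(f, 0), Pow(Add(f, 3), -1)), Add(Mul(-7, Rational(1, 2)), -1)) = Mul(Mul(f, Pow(Add(3, f), -1)), Add(Rational(-7, 2), -1)) = Mul(Mul(f, Pow(Add(3, f), -1)), Rational(-9, 2)) = Mul(Rational(-9, 2), f, Pow(Add(3, f), -1)))
Mul(47, Add(Function('X')(7), -52)) = Mul(47, Add(Mul(-9, 7, Pow(Add(6, Mul(2, 7)), -1)), -52)) = Mul(47, Add(Mul(-9, 7, Pow(Add(6, 14), -1)), -52)) = Mul(47, Add(Mul(-9, 7, Pow(20, -1)), -52)) = Mul(47, Add(Mul(-9, 7, Rational(1, 20)), -52)) = Mul(47, Add(Rational(-63, 20), -52)) = Mul(47, Rational(-1103, 20)) = Rational(-51841, 20)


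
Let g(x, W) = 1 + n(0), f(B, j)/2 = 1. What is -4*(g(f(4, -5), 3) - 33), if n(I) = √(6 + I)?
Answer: 128 - 4*√6 ≈ 118.20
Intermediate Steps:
f(B, j) = 2 (f(B, j) = 2*1 = 2)
g(x, W) = 1 + √6 (g(x, W) = 1 + √(6 + 0) = 1 + √6)
-4*(g(f(4, -5), 3) - 33) = -4*((1 + √6) - 33) = -4*(-32 + √6) = 128 - 4*√6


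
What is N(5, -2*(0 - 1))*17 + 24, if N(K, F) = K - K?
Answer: 24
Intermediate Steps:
N(K, F) = 0
N(5, -2*(0 - 1))*17 + 24 = 0*17 + 24 = 0 + 24 = 24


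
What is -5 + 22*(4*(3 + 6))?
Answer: 787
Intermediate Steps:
-5 + 22*(4*(3 + 6)) = -5 + 22*(4*9) = -5 + 22*36 = -5 + 792 = 787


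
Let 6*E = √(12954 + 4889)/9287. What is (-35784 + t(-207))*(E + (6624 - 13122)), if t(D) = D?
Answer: 233869518 - 11997*√17843/18574 ≈ 2.3387e+8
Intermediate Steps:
E = √17843/55722 (E = (√(12954 + 4889)/9287)/6 = (√17843*(1/9287))/6 = (√17843/9287)/6 = √17843/55722 ≈ 0.0023972)
(-35784 + t(-207))*(E + (6624 - 13122)) = (-35784 - 207)*(√17843/55722 + (6624 - 13122)) = -35991*(√17843/55722 - 6498) = -35991*(-6498 + √17843/55722) = 233869518 - 11997*√17843/18574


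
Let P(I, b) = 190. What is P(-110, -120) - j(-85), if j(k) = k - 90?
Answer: 365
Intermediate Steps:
j(k) = -90 + k
P(-110, -120) - j(-85) = 190 - (-90 - 85) = 190 - 1*(-175) = 190 + 175 = 365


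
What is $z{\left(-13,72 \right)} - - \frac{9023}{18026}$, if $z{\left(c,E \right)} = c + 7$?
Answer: $- \frac{99133}{18026} \approx -5.4994$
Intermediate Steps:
$z{\left(c,E \right)} = 7 + c$
$z{\left(-13,72 \right)} - - \frac{9023}{18026} = \left(7 - 13\right) - - \frac{9023}{18026} = -6 - \left(-9023\right) \frac{1}{18026} = -6 - - \frac{9023}{18026} = -6 + \frac{9023}{18026} = - \frac{99133}{18026}$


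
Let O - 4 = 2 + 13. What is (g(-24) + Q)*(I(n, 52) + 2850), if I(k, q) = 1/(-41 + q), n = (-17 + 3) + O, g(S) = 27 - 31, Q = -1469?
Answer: -46180023/11 ≈ -4.1982e+6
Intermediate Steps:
O = 19 (O = 4 + (2 + 13) = 4 + 15 = 19)
g(S) = -4
n = 5 (n = (-17 + 3) + 19 = -14 + 19 = 5)
(g(-24) + Q)*(I(n, 52) + 2850) = (-4 - 1469)*(1/(-41 + 52) + 2850) = -1473*(1/11 + 2850) = -1473*31351/11 = -46180023/11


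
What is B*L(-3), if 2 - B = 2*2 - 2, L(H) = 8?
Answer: 0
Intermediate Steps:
B = 0 (B = 2 - (2*2 - 2) = 2 - (4 - 2) = 2 - 1*2 = 2 - 2 = 0)
B*L(-3) = 0*8 = 0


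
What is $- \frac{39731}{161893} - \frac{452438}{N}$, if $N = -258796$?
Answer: $\frac{324558357}{215965262} \approx 1.5028$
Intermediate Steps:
$- \frac{39731}{161893} - \frac{452438}{N} = - \frac{39731}{161893} - \frac{452438}{-258796} = \left(-39731\right) \frac{1}{161893} - - \frac{226219}{129398} = - \frac{39731}{161893} + \frac{226219}{129398} = \frac{324558357}{215965262}$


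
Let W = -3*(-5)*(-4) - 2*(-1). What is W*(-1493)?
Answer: 86594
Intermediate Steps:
W = -58 (W = 15*(-4) + 2 = -60 + 2 = -58)
W*(-1493) = -58*(-1493) = 86594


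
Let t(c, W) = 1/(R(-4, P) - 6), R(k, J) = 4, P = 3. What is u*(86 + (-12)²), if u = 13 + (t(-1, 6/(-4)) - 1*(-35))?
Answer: 10925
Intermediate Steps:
t(c, W) = -½ (t(c, W) = 1/(4 - 6) = 1/(-2) = -½)
u = 95/2 (u = 13 + (-½ - 1*(-35)) = 13 + (-½ + 35) = 13 + 69/2 = 95/2 ≈ 47.500)
u*(86 + (-12)²) = 95*(86 + (-12)²)/2 = 95*(86 + 144)/2 = (95/2)*230 = 10925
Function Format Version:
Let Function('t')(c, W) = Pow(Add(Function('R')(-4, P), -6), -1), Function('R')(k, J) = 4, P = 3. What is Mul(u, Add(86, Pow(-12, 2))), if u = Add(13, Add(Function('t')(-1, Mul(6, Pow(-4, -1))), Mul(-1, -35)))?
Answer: 10925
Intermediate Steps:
Function('t')(c, W) = Rational(-1, 2) (Function('t')(c, W) = Pow(Add(4, -6), -1) = Pow(-2, -1) = Rational(-1, 2))
u = Rational(95, 2) (u = Add(13, Add(Rational(-1, 2), Mul(-1, -35))) = Add(13, Add(Rational(-1, 2), 35)) = Add(13, Rational(69, 2)) = Rational(95, 2) ≈ 47.500)
Mul(u, Add(86, Pow(-12, 2))) = Mul(Rational(95, 2), Add(86, Pow(-12, 2))) = Mul(Rational(95, 2), Add(86, 144)) = Mul(Rational(95, 2), 230) = 10925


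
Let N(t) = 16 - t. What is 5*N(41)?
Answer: -125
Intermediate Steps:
5*N(41) = 5*(16 - 1*41) = 5*(16 - 41) = 5*(-25) = -125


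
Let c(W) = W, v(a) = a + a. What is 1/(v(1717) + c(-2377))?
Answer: 1/1057 ≈ 0.00094607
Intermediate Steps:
v(a) = 2*a
1/(v(1717) + c(-2377)) = 1/(2*1717 - 2377) = 1/(3434 - 2377) = 1/1057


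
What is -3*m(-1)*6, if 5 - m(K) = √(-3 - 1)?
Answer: -90 + 36*I ≈ -90.0 + 36.0*I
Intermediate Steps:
m(K) = 5 - 2*I (m(K) = 5 - √(-3 - 1) = 5 - √(-4) = 5 - 2*I)
-3*m(-1)*6 = -3*(5 - 2*I)*6 = (-15 + 6*I)*6 = -90 + 36*I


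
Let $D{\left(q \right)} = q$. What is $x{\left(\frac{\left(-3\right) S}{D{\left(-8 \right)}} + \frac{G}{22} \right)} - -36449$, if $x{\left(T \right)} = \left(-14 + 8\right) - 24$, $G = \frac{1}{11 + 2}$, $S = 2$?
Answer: $36419$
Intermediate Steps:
$G = \frac{1}{13} \approx 0.076923$
$x{\left(T \right)} = -30$ ($x{\left(T \right)} = -6 - 24 = -30$)
$x{\left(\frac{\left(-3\right) S}{D{\left(-8 \right)}} + \frac{G}{22} \right)} - -36449 = -30 - -36449 = -30 + 36449 = 36419$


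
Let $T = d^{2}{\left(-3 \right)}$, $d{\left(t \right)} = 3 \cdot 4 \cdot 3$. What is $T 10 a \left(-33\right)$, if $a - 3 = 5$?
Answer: $-3421440$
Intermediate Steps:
$d{\left(t \right)} = 36$ ($d{\left(t \right)} = 12 \cdot 3 = 36$)
$T = 1296$ ($T = 36^{2} = 1296$)
$a = 8$ ($a = 3 + 5 = 8$)
$T 10 a \left(-33\right) = 1296 \cdot 10 \cdot 8 \left(-33\right) = 12960 \cdot 8 \left(-33\right) = 103680 \left(-33\right) = -3421440$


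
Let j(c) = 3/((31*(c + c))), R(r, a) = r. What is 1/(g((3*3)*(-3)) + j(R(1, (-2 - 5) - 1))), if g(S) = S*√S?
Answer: 62/25220487 + 34596*I*√3/8406829 ≈ 2.4583e-6 + 0.0071278*I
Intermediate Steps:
j(c) = 3/(62*c) (j(c) = 3/((31*(2*c))) = 3/((62*c)) = 3*(1/(62*c)) = 3/(62*c))
g(S) = S^(3/2)
1/(g((3*3)*(-3)) + j(R(1, (-2 - 5) - 1))) = 1/(((3*3)*(-3))^(3/2) + (3/62)/1) = 1/((9*(-3))^(3/2) + (3/62)*1) = 1/((-27)^(3/2) + 3/62) = 1/(-81*I*√3 + 3/62) = 1/(3/62 - 81*I*√3)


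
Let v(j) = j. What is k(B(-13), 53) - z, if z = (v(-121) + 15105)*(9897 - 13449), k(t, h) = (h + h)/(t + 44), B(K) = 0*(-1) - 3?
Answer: 2182149994/41 ≈ 5.3223e+7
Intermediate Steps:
B(K) = -3 (B(K) = 0 - 3 = -3)
k(t, h) = 2*h/(44 + t) (k(t, h) = (2*h)/(44 + t) = 2*h/(44 + t))
z = -53223168 (z = (-121 + 15105)*(9897 - 13449) = 14984*(-3552) = -53223168)
k(B(-13), 53) - z = 2*53/(44 - 3) - 1*(-53223168) = 2*53/41 + 53223168 = 2*53*(1/41) + 53223168 = 106/41 + 53223168 = 2182149994/41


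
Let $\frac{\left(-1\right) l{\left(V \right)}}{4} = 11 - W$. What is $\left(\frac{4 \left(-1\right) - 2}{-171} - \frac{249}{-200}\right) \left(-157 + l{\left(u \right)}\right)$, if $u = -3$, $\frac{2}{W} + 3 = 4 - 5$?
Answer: $- \frac{2962379}{11400} \approx -259.86$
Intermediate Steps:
$W = - \frac{1}{2}$ ($W = \frac{2}{-3 + \left(4 - 5\right)} = \frac{2}{-3 - 1} = \frac{2}{-4} = 2 \left(- \frac{1}{4}\right) = - \frac{1}{2} \approx -0.5$)
$l{\left(V \right)} = -46$ ($l{\left(V \right)} = - 4 \left(11 - - \frac{1}{2}\right) = - 4 \left(11 + \frac{1}{2}\right) = \left(-4\right) \frac{23}{2} = -46$)
$\left(\frac{4 \left(-1\right) - 2}{-171} - \frac{249}{-200}\right) \left(-157 + l{\left(u \right)}\right) = \left(\frac{4 \left(-1\right) - 2}{-171} - \frac{249}{-200}\right) \left(-157 - 46\right) = \left(\left(-4 - 2\right) \left(- \frac{1}{171}\right) - - \frac{249}{200}\right) \left(-203\right) = \left(\left(-6\right) \left(- \frac{1}{171}\right) + \frac{249}{200}\right) \left(-203\right) = \left(\frac{2}{57} + \frac{249}{200}\right) \left(-203\right) = \frac{14593}{11400} \left(-203\right) = - \frac{2962379}{11400}$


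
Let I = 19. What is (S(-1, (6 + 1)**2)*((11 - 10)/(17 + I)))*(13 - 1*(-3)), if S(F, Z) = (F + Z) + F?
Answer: 188/9 ≈ 20.889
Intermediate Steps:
S(F, Z) = Z + 2*F
(S(-1, (6 + 1)**2)*((11 - 10)/(17 + I)))*(13 - 1*(-3)) = (((6 + 1)**2 + 2*(-1))*((11 - 10)/(17 + 19)))*(13 - 1*(-3)) = ((7**2 - 2)*(1/36))*(13 + 3) = ((49 - 2)*(1*(1/36)))*16 = (47*(1/36))*16 = (47/36)*16 = 188/9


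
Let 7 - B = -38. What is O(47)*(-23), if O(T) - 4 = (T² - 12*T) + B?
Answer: -38962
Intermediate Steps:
B = 45 (B = 7 - 1*(-38) = 7 + 38 = 45)
O(T) = 49 + T² - 12*T (O(T) = 4 + ((T² - 12*T) + 45) = 4 + (45 + T² - 12*T) = 49 + T² - 12*T)
O(47)*(-23) = (49 + 47² - 12*47)*(-23) = (49 + 2209 - 564)*(-23) = 1694*(-23) = -38962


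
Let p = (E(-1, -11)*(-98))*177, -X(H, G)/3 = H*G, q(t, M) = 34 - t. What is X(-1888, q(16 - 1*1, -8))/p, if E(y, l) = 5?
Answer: -304/245 ≈ -1.2408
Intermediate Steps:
X(H, G) = -3*G*H (X(H, G) = -3*H*G = -3*G*H)
p = -86730 (p = (5*(-98))*177 = -490*177 = -86730)
X(-1888, q(16 - 1*1, -8))/p = -3*(34 - (16 - 1*1))*(-1888)/(-86730) = -3*(34 - (16 - 1))*(-1888)*(-1/86730) = -3*(34 - 1*15)*(-1888)*(-1/86730) = -3*(34 - 15)*(-1888)*(-1/86730) = -3*19*(-1888)*(-1/86730) = 107616*(-1/86730) = -304/245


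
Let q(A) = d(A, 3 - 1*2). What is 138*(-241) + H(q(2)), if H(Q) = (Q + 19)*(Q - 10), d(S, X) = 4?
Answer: -33396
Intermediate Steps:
q(A) = 4
H(Q) = (-10 + Q)*(19 + Q) (H(Q) = (19 + Q)*(-10 + Q) = (-10 + Q)*(19 + Q))
138*(-241) + H(q(2)) = 138*(-241) + (-190 + 4**2 + 9*4) = -33258 + (-190 + 16 + 36) = -33258 - 138 = -33396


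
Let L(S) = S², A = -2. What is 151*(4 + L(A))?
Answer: 1208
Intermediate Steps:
151*(4 + L(A)) = 151*(4 + (-2)²) = 151*(4 + 4) = 151*8 = 1208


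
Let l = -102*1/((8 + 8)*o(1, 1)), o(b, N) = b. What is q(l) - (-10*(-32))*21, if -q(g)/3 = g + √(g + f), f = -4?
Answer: -53607/8 - 3*I*√166/4 ≈ -6700.9 - 9.6631*I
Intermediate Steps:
l = -51/8 (l = -102/(8 + 8) = -102/(1*16) = -102/16 = -102*1/16 = -51/8 ≈ -6.3750)
q(g) = -3*g - 3*√(-4 + g) (q(g) = -3*(g + √(g - 4)) = -3*(g + √(-4 + g)) = -3*g - 3*√(-4 + g))
q(l) - (-10*(-32))*21 = (-3*(-51/8) - 3*√(-4 - 51/8)) - (-10*(-32))*21 = (153/8 - 3*I*√166/4) - 320*21 = (153/8 - 3*I*√166/4) - 1*6720 = (153/8 - 3*I*√166/4) - 6720 = -53607/8 - 3*I*√166/4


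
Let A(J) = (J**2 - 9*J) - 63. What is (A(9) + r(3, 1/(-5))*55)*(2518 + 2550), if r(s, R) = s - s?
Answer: -319284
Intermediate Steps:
r(s, R) = 0
A(J) = -63 + J**2 - 9*J
(A(9) + r(3, 1/(-5))*55)*(2518 + 2550) = ((-63 + 9**2 - 9*9) + 0*55)*(2518 + 2550) = ((-63 + 81 - 81) + 0)*5068 = (-63 + 0)*5068 = -63*5068 = -319284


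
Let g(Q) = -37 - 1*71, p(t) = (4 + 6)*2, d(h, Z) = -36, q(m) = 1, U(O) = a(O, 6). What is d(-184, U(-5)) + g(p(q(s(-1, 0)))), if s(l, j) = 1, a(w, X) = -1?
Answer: -144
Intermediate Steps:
U(O) = -1
p(t) = 20 (p(t) = 10*2 = 20)
g(Q) = -108 (g(Q) = -37 - 71 = -108)
d(-184, U(-5)) + g(p(q(s(-1, 0)))) = -36 - 108 = -144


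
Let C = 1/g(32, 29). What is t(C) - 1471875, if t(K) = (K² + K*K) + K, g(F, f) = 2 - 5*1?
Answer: -13246876/9 ≈ -1.4719e+6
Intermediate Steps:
g(F, f) = -3 (g(F, f) = 2 - 5 = -3)
C = -⅓ (C = 1/(-3) = -⅓ ≈ -0.33333)
t(K) = K + 2*K² (t(K) = (K² + K²) + K = 2*K² + K = K + 2*K²)
t(C) - 1471875 = -(1 + 2*(-⅓))/3 - 1471875 = -(1 - ⅔)/3 - 1471875 = -⅓*⅓ - 1471875 = -⅑ - 1471875 = -13246876/9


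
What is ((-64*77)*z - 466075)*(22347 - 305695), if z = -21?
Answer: 102738301276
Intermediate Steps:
((-64*77)*z - 466075)*(22347 - 305695) = (-64*77*(-21) - 466075)*(22347 - 305695) = (-4928*(-21) - 466075)*(-283348) = (103488 - 466075)*(-283348) = -362587*(-283348) = 102738301276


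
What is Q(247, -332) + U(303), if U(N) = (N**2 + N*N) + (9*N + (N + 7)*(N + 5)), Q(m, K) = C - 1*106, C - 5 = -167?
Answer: 281557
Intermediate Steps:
C = -162 (C = 5 - 167 = -162)
Q(m, K) = -268 (Q(m, K) = -162 - 1*106 = -162 - 106 = -268)
U(N) = 2*N**2 + 9*N + (5 + N)*(7 + N) (U(N) = (N**2 + N**2) + (9*N + (7 + N)*(5 + N)) = 2*N**2 + (9*N + (5 + N)*(7 + N)) = 2*N**2 + 9*N + (5 + N)*(7 + N))
Q(247, -332) + U(303) = -268 + (35 + 3*303**2 + 21*303) = -268 + (35 + 3*91809 + 6363) = -268 + (35 + 275427 + 6363) = -268 + 281825 = 281557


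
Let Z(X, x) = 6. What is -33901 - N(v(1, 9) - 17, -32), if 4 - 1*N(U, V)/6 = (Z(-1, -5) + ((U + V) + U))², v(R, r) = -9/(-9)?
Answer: -13741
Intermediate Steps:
v(R, r) = 1 (v(R, r) = -9*(-⅑) = 1)
N(U, V) = 24 - 6*(6 + V + 2*U)² (N(U, V) = 24 - 6*(6 + ((U + V) + U))² = 24 - 6*(6 + (V + 2*U))² = 24 - 6*(6 + V + 2*U)²)
-33901 - N(v(1, 9) - 17, -32) = -33901 - (24 - 6*(6 - 32 + 2*(1 - 17))²) = -33901 - (24 - 6*(6 - 32 + 2*(-16))²) = -33901 - (24 - 6*(6 - 32 - 32)²) = -33901 - (24 - 6*(-58)²) = -33901 - (24 - 6*3364) = -33901 - (24 - 20184) = -33901 - 1*(-20160) = -33901 + 20160 = -13741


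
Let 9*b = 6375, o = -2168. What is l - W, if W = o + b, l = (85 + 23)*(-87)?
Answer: -23809/3 ≈ -7936.3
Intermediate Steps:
l = -9396 (l = 108*(-87) = -9396)
b = 2125/3 (b = (⅑)*6375 = 2125/3 ≈ 708.33)
W = -4379/3 (W = -2168 + 2125/3 = -4379/3 ≈ -1459.7)
l - W = -9396 - 1*(-4379/3) = -9396 + 4379/3 = -23809/3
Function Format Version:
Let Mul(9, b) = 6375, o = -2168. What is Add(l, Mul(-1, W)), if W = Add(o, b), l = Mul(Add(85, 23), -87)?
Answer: Rational(-23809, 3) ≈ -7936.3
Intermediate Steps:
l = -9396 (l = Mul(108, -87) = -9396)
b = Rational(2125, 3) (b = Mul(Rational(1, 9), 6375) = Rational(2125, 3) ≈ 708.33)
W = Rational(-4379, 3) (W = Add(-2168, Rational(2125, 3)) = Rational(-4379, 3) ≈ -1459.7)
Add(l, Mul(-1, W)) = Add(-9396, Mul(-1, Rational(-4379, 3))) = Add(-9396, Rational(4379, 3)) = Rational(-23809, 3)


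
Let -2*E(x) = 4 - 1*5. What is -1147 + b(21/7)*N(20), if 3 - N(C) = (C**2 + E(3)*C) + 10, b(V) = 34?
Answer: -15325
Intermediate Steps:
E(x) = 1/2 (E(x) = -(4 - 1*5)/2 = -(4 - 5)/2 = -1/2*(-1) = 1/2)
N(C) = -7 - C**2 - C/2 (N(C) = 3 - ((C**2 + C/2) + 10) = 3 - (10 + C**2 + C/2) = 3 + (-10 - C**2 - C/2) = -7 - C**2 - C/2)
-1147 + b(21/7)*N(20) = -1147 + 34*(-7 - 1*20**2 - 1/2*20) = -1147 + 34*(-7 - 1*400 - 10) = -1147 + 34*(-7 - 400 - 10) = -1147 + 34*(-417) = -1147 - 14178 = -15325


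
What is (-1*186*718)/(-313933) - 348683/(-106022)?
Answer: 123622126295/33283804526 ≈ 3.7142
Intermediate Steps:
(-1*186*718)/(-313933) - 348683/(-106022) = -186*718*(-1/313933) - 348683*(-1/106022) = -133548*(-1/313933) + 348683/106022 = 133548/313933 + 348683/106022 = 123622126295/33283804526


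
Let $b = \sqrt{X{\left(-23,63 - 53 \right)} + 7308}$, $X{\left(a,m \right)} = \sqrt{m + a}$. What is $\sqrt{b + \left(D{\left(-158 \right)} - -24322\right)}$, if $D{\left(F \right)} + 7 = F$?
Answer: $\sqrt{24157 + \sqrt{7308 + i \sqrt{13}}} \approx 155.7 + 6.0 \cdot 10^{-5} i$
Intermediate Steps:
$D{\left(F \right)} = -7 + F$
$X{\left(a,m \right)} = \sqrt{a + m}$
$b = \sqrt{7308 + i \sqrt{13}}$ ($b = \sqrt{\sqrt{-23 + \left(63 - 53\right)} + 7308} = \sqrt{\sqrt{-23 + 10} + 7308} = \sqrt{\sqrt{-13} + 7308} = \sqrt{i \sqrt{13} + 7308} = \sqrt{7308 + i \sqrt{13}} \approx 85.487 + 0.0211 i$)
$\sqrt{b + \left(D{\left(-158 \right)} - -24322\right)} = \sqrt{\sqrt{7308 + i \sqrt{13}} - -24157} = \sqrt{\sqrt{7308 + i \sqrt{13}} + \left(-165 + 24322\right)} = \sqrt{\sqrt{7308 + i \sqrt{13}} + 24157} = \sqrt{24157 + \sqrt{7308 + i \sqrt{13}}}$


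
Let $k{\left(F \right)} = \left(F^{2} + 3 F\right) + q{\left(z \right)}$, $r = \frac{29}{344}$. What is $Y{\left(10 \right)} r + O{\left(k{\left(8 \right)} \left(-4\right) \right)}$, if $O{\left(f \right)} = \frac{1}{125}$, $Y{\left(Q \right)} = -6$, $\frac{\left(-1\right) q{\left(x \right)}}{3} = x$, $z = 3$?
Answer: $- \frac{10703}{21500} \approx -0.49781$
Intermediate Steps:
$q{\left(x \right)} = - 3 x$
$r = \frac{29}{344}$ ($r = 29 \cdot \frac{1}{344} = \frac{29}{344} \approx 0.084302$)
$k{\left(F \right)} = -9 + F^{2} + 3 F$ ($k{\left(F \right)} = \left(F^{2} + 3 F\right) - 9 = -9 + F^{2} + 3 F$)
$O{\left(f \right)} = \frac{1}{125}$
$Y{\left(10 \right)} r + O{\left(k{\left(8 \right)} \left(-4\right) \right)} = \left(-6\right) \frac{29}{344} + \frac{1}{125} = - \frac{87}{172} + \frac{1}{125} = - \frac{10703}{21500}$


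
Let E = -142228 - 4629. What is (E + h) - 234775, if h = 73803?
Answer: -307829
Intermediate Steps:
E = -146857
(E + h) - 234775 = (-146857 + 73803) - 234775 = -73054 - 234775 = -307829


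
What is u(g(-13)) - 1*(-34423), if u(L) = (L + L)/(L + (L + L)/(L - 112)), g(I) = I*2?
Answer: 1170451/34 ≈ 34425.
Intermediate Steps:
g(I) = 2*I
u(L) = 2*L/(L + 2*L/(-112 + L)) (u(L) = (2*L)/(L + (2*L)/(-112 + L)) = (2*L)/(L + 2*L/(-112 + L)) = 2*L/(L + 2*L/(-112 + L)))
u(g(-13)) - 1*(-34423) = 2*(-112 + 2*(-13))/(-110 + 2*(-13)) - 1*(-34423) = 2*(-112 - 26)/(-110 - 26) + 34423 = 2*(-138)/(-136) + 34423 = 2*(-1/136)*(-138) + 34423 = 69/34 + 34423 = 1170451/34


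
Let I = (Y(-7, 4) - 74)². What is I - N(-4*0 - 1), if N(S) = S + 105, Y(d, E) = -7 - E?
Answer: 7121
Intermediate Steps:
I = 7225 (I = ((-7 - 1*4) - 74)² = ((-7 - 4) - 74)² = (-11 - 74)² = (-85)² = 7225)
N(S) = 105 + S
I - N(-4*0 - 1) = 7225 - (105 + (-4*0 - 1)) = 7225 - (105 + (0 - 1)) = 7225 - (105 - 1) = 7225 - 1*104 = 7225 - 104 = 7121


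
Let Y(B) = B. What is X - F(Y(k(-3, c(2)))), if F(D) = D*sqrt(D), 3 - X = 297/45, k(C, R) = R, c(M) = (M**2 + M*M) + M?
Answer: -18/5 - 10*sqrt(10) ≈ -35.223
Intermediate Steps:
c(M) = M + 2*M**2 (c(M) = (M**2 + M**2) + M = 2*M**2 + M = M + 2*M**2)
X = -18/5 (X = 3 - 297/45 = 3 - 1*33/5 = 3 - 33/5 = -18/5 ≈ -3.6000)
F(D) = D**(3/2)
X - F(Y(k(-3, c(2)))) = -18/5 - (2*(1 + 2*2))**(3/2) = -18/5 - (2*(1 + 4))**(3/2) = -18/5 - (2*5)**(3/2) = -18/5 - 10**(3/2) = -18/5 - 10*sqrt(10)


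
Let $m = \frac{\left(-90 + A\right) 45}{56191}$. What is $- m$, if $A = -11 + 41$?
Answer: $\frac{2700}{56191} \approx 0.04805$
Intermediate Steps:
$A = 30$
$m = - \frac{2700}{56191}$ ($m = \frac{\left(-90 + 30\right) 45}{56191} = \left(-60\right) 45 \cdot \frac{1}{56191} = \left(-2700\right) \frac{1}{56191} = - \frac{2700}{56191} \approx -0.04805$)
$- m = \left(-1\right) \left(- \frac{2700}{56191}\right) = \frac{2700}{56191}$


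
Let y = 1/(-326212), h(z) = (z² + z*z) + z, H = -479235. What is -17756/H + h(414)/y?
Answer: -53654151717053164/479235 ≈ -1.1196e+11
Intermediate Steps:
h(z) = z + 2*z² (h(z) = (z² + z²) + z = 2*z² + z = z + 2*z²)
y = -1/326212 ≈ -3.0655e-6
-17756/H + h(414)/y = -17756/(-479235) + (414*(1 + 2*414))/(-1/326212) = -17756*(-1/479235) + (414*(1 + 828))*(-326212) = 17756/479235 + (414*829)*(-326212) = 17756/479235 + 343206*(-326212) = 17756/479235 - 111957915672 = -53654151717053164/479235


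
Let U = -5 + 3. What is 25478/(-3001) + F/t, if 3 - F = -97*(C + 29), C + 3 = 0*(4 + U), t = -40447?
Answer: -1038086191/121381447 ≈ -8.5523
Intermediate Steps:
U = -2
C = -3 (C = -3 + 0*(4 - 2) = -3 + 0*2 = -3 + 0 = -3)
F = 2525 (F = 3 - (-97)*(-3 + 29) = 3 - (-97)*26 = 3 - 1*(-2522) = 3 + 2522 = 2525)
25478/(-3001) + F/t = 25478/(-3001) + 2525/(-40447) = 25478*(-1/3001) + 2525*(-1/40447) = -25478/3001 - 2525/40447 = -1038086191/121381447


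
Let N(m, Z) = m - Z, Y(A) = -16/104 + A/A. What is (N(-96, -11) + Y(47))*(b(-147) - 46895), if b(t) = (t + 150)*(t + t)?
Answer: 52268038/13 ≈ 4.0206e+6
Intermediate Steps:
b(t) = 2*t*(150 + t) (b(t) = (150 + t)*(2*t) = 2*t*(150 + t))
Y(A) = 11/13 (Y(A) = -16*1/104 + 1 = -2/13 + 1 = 11/13)
(N(-96, -11) + Y(47))*(b(-147) - 46895) = ((-96 - 1*(-11)) + 11/13)*(2*(-147)*(150 - 147) - 46895) = ((-96 + 11) + 11/13)*(2*(-147)*3 - 46895) = (-85 + 11/13)*(-882 - 46895) = -1094/13*(-47777) = 52268038/13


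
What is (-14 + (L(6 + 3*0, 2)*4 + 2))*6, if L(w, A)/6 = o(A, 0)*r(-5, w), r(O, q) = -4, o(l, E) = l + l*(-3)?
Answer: 2232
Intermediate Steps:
o(l, E) = -2*l (o(l, E) = l - 3*l = -2*l)
L(w, A) = 48*A (L(w, A) = 6*(-2*A*(-4)) = 6*(8*A) = 48*A)
(-14 + (L(6 + 3*0, 2)*4 + 2))*6 = (-14 + ((48*2)*4 + 2))*6 = (-14 + (96*4 + 2))*6 = (-14 + (384 + 2))*6 = (-14 + 386)*6 = 372*6 = 2232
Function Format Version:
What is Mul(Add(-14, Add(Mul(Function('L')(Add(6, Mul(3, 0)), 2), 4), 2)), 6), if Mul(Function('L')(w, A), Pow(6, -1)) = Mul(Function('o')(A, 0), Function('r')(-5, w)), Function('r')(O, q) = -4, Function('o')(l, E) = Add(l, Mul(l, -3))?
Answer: 2232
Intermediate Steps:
Function('o')(l, E) = Mul(-2, l) (Function('o')(l, E) = Add(l, Mul(-3, l)) = Mul(-2, l))
Function('L')(w, A) = Mul(48, A) (Function('L')(w, A) = Mul(6, Mul(Mul(-2, A), -4)) = Mul(6, Mul(8, A)) = Mul(48, A))
Mul(Add(-14, Add(Mul(Function('L')(Add(6, Mul(3, 0)), 2), 4), 2)), 6) = Mul(Add(-14, Add(Mul(Mul(48, 2), 4), 2)), 6) = Mul(Add(-14, Add(Mul(96, 4), 2)), 6) = Mul(Add(-14, Add(384, 2)), 6) = Mul(Add(-14, 386), 6) = Mul(372, 6) = 2232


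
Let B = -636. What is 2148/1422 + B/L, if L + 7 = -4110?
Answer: 1624618/975729 ≈ 1.6650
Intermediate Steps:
L = -4117 (L = -7 - 4110 = -4117)
2148/1422 + B/L = 2148/1422 - 636/(-4117) = 2148*(1/1422) - 636*(-1/4117) = 358/237 + 636/4117 = 1624618/975729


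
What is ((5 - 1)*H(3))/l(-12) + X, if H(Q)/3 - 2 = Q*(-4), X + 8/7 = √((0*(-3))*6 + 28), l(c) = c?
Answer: 62/7 + 2*√7 ≈ 14.149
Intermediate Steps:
X = -8/7 + 2*√7 (X = -8/7 + √((0*(-3))*6 + 28) = -8/7 + √(0*6 + 28) = -8/7 + √(0 + 28) = -8/7 + √28 = -8/7 + 2*√7 ≈ 4.1486)
H(Q) = 6 - 12*Q (H(Q) = 6 + 3*(Q*(-4)) = 6 + 3*(-4*Q) = 6 - 12*Q)
((5 - 1)*H(3))/l(-12) + X = ((5 - 1)*(6 - 12*3))/(-12) + (-8/7 + 2*√7) = -(6 - 36)/3 + (-8/7 + 2*√7) = -(-30)/3 + (-8/7 + 2*√7) = -1/12*(-120) + (-8/7 + 2*√7) = 10 + (-8/7 + 2*√7) = 62/7 + 2*√7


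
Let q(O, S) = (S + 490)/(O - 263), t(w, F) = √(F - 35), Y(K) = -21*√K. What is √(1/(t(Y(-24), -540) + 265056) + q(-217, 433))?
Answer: √(-923/480 + 1/(265056 + 5*I*√23)) ≈ 0.e-10 - 1.3867*I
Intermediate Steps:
t(w, F) = √(-35 + F)
q(O, S) = (490 + S)/(-263 + O)
√(1/(t(Y(-24), -540) + 265056) + q(-217, 433)) = √(1/(√(-35 - 540) + 265056) + (490 + 433)/(-263 - 217)) = √(1/(√(-575) + 265056) + 923/(-480)) = √(1/(5*I*√23 + 265056) - 1/480*923) = √(1/(265056 + 5*I*√23) - 923/480) = √(-923/480 + 1/(265056 + 5*I*√23))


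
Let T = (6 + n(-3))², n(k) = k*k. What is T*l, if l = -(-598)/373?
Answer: 134550/373 ≈ 360.72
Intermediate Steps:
n(k) = k²
T = 225 (T = (6 + (-3)²)² = (6 + 9)² = 15² = 225)
l = 598/373 (l = -(-598)/373 = -1*(-598/373) = 598/373 ≈ 1.6032)
T*l = 225*(598/373) = 134550/373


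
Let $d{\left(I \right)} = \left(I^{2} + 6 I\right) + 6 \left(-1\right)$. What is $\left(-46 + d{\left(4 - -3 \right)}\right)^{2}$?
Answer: $1521$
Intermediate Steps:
$d{\left(I \right)} = -6 + I^{2} + 6 I$ ($d{\left(I \right)} = \left(I^{2} + 6 I\right) - 6 = -6 + I^{2} + 6 I$)
$\left(-46 + d{\left(4 - -3 \right)}\right)^{2} = \left(-46 + \left(-6 + \left(4 - -3\right)^{2} + 6 \left(4 - -3\right)\right)\right)^{2} = \left(-46 + \left(-6 + \left(4 + 3\right)^{2} + 6 \left(4 + 3\right)\right)\right)^{2} = \left(-46 + \left(-6 + 7^{2} + 6 \cdot 7\right)\right)^{2} = \left(-46 + \left(-6 + 49 + 42\right)\right)^{2} = \left(-46 + 85\right)^{2} = 39^{2} = 1521$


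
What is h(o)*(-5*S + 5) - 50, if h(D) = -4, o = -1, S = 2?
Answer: -30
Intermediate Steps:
h(o)*(-5*S + 5) - 50 = -4*(-5*2 + 5) - 50 = -4*(-10 + 5) - 50 = -4*(-5) - 50 = 20 - 50 = -30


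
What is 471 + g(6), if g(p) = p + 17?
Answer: 494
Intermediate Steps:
g(p) = 17 + p
471 + g(6) = 471 + (17 + 6) = 471 + 23 = 494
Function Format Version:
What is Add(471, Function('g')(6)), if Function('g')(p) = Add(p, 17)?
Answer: 494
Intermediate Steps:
Function('g')(p) = Add(17, p)
Add(471, Function('g')(6)) = Add(471, Add(17, 6)) = Add(471, 23) = 494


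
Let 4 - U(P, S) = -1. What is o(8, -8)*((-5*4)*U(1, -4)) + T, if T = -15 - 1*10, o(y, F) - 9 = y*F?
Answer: 5475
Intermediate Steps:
U(P, S) = 5 (U(P, S) = 4 - 1*(-1) = 4 + 1 = 5)
o(y, F) = 9 + F*y (o(y, F) = 9 + y*F = 9 + F*y)
T = -25 (T = -15 - 10 = -25)
o(8, -8)*((-5*4)*U(1, -4)) + T = (9 - 8*8)*(-5*4*5) - 25 = (9 - 64)*(-20*5) - 25 = -55*(-100) - 25 = 5500 - 25 = 5475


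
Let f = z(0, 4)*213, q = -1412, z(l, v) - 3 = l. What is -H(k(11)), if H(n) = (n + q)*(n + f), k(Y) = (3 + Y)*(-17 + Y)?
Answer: 830280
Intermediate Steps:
z(l, v) = 3 + l
k(Y) = (-17 + Y)*(3 + Y)
f = 639 (f = (3 + 0)*213 = 3*213 = 639)
H(n) = (-1412 + n)*(639 + n) (H(n) = (n - 1412)*(n + 639) = (-1412 + n)*(639 + n))
-H(k(11)) = -(-902268 + (-51 + 11² - 14*11)² - 773*(-51 + 11² - 14*11)) = -(-902268 + (-51 + 121 - 154)² - 773*(-51 + 121 - 154)) = -(-902268 + (-84)² - 773*(-84)) = -(-902268 + 7056 + 64932) = -1*(-830280) = 830280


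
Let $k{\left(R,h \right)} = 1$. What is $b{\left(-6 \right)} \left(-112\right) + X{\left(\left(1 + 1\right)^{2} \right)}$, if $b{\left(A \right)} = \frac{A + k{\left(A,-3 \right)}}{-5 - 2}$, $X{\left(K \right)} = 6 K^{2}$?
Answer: $16$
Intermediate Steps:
$b{\left(A \right)} = - \frac{1}{7} - \frac{A}{7}$ ($b{\left(A \right)} = \frac{A + 1}{-5 - 2} = \frac{1 + A}{-7} = \left(1 + A\right) \left(- \frac{1}{7}\right) = - \frac{1}{7} - \frac{A}{7}$)
$b{\left(-6 \right)} \left(-112\right) + X{\left(\left(1 + 1\right)^{2} \right)} = \left(- \frac{1}{7} - - \frac{6}{7}\right) \left(-112\right) + 6 \left(\left(1 + 1\right)^{2}\right)^{2} = \left(- \frac{1}{7} + \frac{6}{7}\right) \left(-112\right) + 6 \left(2^{2}\right)^{2} = \frac{5}{7} \left(-112\right) + 6 \cdot 4^{2} = -80 + 6 \cdot 16 = -80 + 96 = 16$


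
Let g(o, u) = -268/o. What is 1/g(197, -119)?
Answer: -197/268 ≈ -0.73507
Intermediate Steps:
1/g(197, -119) = 1/(-268/197) = -197/268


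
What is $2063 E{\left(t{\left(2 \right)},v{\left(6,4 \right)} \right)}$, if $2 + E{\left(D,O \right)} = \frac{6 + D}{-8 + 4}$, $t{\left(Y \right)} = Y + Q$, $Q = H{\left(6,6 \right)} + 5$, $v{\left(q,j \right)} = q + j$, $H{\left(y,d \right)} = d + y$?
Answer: $- \frac{68079}{4} \approx -17020.0$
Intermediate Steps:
$v{\left(q,j \right)} = j + q$
$Q = 17$ ($Q = \left(6 + 6\right) + 5 = 12 + 5 = 17$)
$t{\left(Y \right)} = 17 + Y$ ($t{\left(Y \right)} = Y + 17 = 17 + Y$)
$E{\left(D,O \right)} = - \frac{7}{2} - \frac{D}{4}$ ($E{\left(D,O \right)} = -2 + \frac{6 + D}{-8 + 4} = -2 + \frac{6 + D}{-4} = -2 + \left(6 + D\right) \left(- \frac{1}{4}\right) = -2 - \left(\frac{3}{2} + \frac{D}{4}\right) = - \frac{7}{2} - \frac{D}{4}$)
$2063 E{\left(t{\left(2 \right)},v{\left(6,4 \right)} \right)} = 2063 \left(- \frac{7}{2} - \frac{17 + 2}{4}\right) = 2063 \left(- \frac{7}{2} - \frac{19}{4}\right) = 2063 \left(- \frac{33}{4}\right) = - \frac{68079}{4}$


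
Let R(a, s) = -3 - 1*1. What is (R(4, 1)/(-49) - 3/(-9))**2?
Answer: 3721/21609 ≈ 0.17220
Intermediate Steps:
R(a, s) = -4 (R(a, s) = -3 - 1 = -4)
(R(4, 1)/(-49) - 3/(-9))**2 = (-4/(-49) - 3/(-9))**2 = (-4*(-1/49) - 3*(-1/9))**2 = (4/49 + 1/3)**2 = (61/147)**2 = 3721/21609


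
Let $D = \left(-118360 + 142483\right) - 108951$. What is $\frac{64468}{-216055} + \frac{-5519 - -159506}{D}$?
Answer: $- \frac{12912784263}{6109171180} \approx -2.1137$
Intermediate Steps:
$D = -84828$ ($D = 24123 - 108951 = -84828$)
$\frac{64468}{-216055} + \frac{-5519 - -159506}{D} = \frac{64468}{-216055} + \frac{-5519 - -159506}{-84828} = 64468 \left(- \frac{1}{216055}\right) + \left(-5519 + 159506\right) \left(- \frac{1}{84828}\right) = - \frac{64468}{216055} + 153987 \left(- \frac{1}{84828}\right) = - \frac{64468}{216055} - \frac{51329}{28276} = - \frac{12912784263}{6109171180}$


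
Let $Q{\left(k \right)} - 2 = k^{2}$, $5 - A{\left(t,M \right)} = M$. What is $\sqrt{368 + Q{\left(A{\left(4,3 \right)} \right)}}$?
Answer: $\sqrt{374} \approx 19.339$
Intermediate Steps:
$A{\left(t,M \right)} = 5 - M$
$Q{\left(k \right)} = 2 + k^{2}$
$\sqrt{368 + Q{\left(A{\left(4,3 \right)} \right)}} = \sqrt{368 + \left(2 + \left(5 - 3\right)^{2}\right)} = \sqrt{368 + \left(2 + 2^{2}\right)} = \sqrt{368 + \left(2 + 4\right)} = \sqrt{368 + 6} = \sqrt{374}$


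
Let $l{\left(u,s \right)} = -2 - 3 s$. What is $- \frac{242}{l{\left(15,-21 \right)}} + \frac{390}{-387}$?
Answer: $- \frac{39148}{7869} \approx -4.975$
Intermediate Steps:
$- \frac{242}{l{\left(15,-21 \right)}} + \frac{390}{-387} = - \frac{242}{-2 - -63} + \frac{390}{-387} = - \frac{242}{-2 + 63} + 390 \left(- \frac{1}{387}\right) = - \frac{242}{61} - \frac{130}{129} = - \frac{39148}{7869}$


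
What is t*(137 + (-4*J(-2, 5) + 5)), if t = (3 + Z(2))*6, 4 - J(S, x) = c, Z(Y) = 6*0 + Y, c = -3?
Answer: 3420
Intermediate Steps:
Z(Y) = Y (Z(Y) = 0 + Y = Y)
J(S, x) = 7 (J(S, x) = 4 - 1*(-3) = 4 + 3 = 7)
t = 30 (t = (3 + 2)*6 = 5*6 = 30)
t*(137 + (-4*J(-2, 5) + 5)) = 30*(137 + (-4*7 + 5)) = 30*(137 + (-28 + 5)) = 30*(137 - 23) = 30*114 = 3420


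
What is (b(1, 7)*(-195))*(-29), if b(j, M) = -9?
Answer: -50895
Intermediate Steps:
(b(1, 7)*(-195))*(-29) = -9*(-195)*(-29) = 1755*(-29) = -50895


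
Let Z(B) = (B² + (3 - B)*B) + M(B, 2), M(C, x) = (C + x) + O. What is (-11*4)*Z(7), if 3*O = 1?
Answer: -4004/3 ≈ -1334.7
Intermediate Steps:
O = ⅓ (O = (⅓)*1 = ⅓ ≈ 0.33333)
M(C, x) = ⅓ + C + x (M(C, x) = (C + x) + ⅓ = ⅓ + C + x)
Z(B) = 7/3 + B + B² + B*(3 - B) (Z(B) = (B² + (3 - B)*B) + (⅓ + B + 2) = (B² + B*(3 - B)) + (7/3 + B) = 7/3 + B + B² + B*(3 - B))
(-11*4)*Z(7) = (-11*4)*(7/3 + 4*7) = -44*(7/3 + 28) = -44*91/3 = -4004/3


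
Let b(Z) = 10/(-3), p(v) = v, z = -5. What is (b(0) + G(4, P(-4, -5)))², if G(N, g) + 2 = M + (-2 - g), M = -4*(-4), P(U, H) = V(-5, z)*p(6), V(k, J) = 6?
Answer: 6724/9 ≈ 747.11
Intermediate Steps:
b(Z) = -10/3 (b(Z) = 10*(-⅓) = -10/3)
P(U, H) = 36 (P(U, H) = 6*6 = 36)
M = 16
G(N, g) = 12 - g (G(N, g) = -2 + (16 + (-2 - g)) = -2 + (14 - g) = 12 - g)
(b(0) + G(4, P(-4, -5)))² = (-10/3 + (12 - 1*36))² = (-10/3 + (12 - 36))² = (-10/3 - 24)² = (-82/3)² = 6724/9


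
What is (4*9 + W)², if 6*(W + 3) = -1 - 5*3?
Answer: 8281/9 ≈ 920.11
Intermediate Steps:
W = -17/3 (W = -3 + (-1 - 5*3)/6 = -3 + (-1 - 15)/6 = -3 + (⅙)*(-16) = -3 - 8/3 = -17/3 ≈ -5.6667)
(4*9 + W)² = (4*9 - 17/3)² = (36 - 17/3)² = (91/3)² = 8281/9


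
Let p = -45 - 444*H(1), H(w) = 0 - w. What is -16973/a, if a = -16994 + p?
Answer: 16973/16595 ≈ 1.0228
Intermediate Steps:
H(w) = -w
p = 399 (p = -45 - 444*(-1*1) = -45 - 444*(-1) = -45 - 74*(-6) = -45 + 444 = 399)
a = -16595 (a = -16994 + 399 = -16595)
-16973/a = -16973/(-16595) = -16973*(-1/16595) = 16973/16595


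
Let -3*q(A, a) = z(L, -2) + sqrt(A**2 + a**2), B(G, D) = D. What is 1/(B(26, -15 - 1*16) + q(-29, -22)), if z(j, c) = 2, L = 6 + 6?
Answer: -57/1540 + 3*sqrt(53)/1540 ≈ -0.022831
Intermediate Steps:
L = 12
q(A, a) = -2/3 - sqrt(A**2 + a**2)/3 (q(A, a) = -(2 + sqrt(A**2 + a**2))/3 = -2/3 - sqrt(A**2 + a**2)/3)
1/(B(26, -15 - 1*16) + q(-29, -22)) = 1/((-15 - 1*16) + (-2/3 - sqrt((-29)**2 + (-22)**2)/3)) = 1/((-15 - 16) + (-2/3 - sqrt(841 + 484)/3)) = 1/(-31 + (-2/3 - 5*sqrt(53)/3)) = 1/(-95/3 - 5*sqrt(53)/3)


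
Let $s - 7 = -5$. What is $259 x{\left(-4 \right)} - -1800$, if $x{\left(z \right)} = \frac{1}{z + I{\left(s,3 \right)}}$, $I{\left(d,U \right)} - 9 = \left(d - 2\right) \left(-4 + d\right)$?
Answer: $\frac{9259}{5} \approx 1851.8$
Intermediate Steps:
$s = 2$ ($s = 7 - 5 = 2$)
$I{\left(d,U \right)} = 9 + \left(-4 + d\right) \left(-2 + d\right)$ ($I{\left(d,U \right)} = 9 + \left(d - 2\right) \left(-4 + d\right) = 9 + \left(-2 + d\right) \left(-4 + d\right) = 9 + \left(-4 + d\right) \left(-2 + d\right)$)
$x{\left(z \right)} = \frac{1}{9 + z}$ ($x{\left(z \right)} = \frac{1}{z + \left(17 + 2^{2} - 12\right)} = \frac{1}{z + \left(17 + 4 - 12\right)} = \frac{1}{z + 9} = \frac{1}{9 + z}$)
$259 x{\left(-4 \right)} - -1800 = \frac{259}{9 - 4} - -1800 = \frac{259}{5} + 1800 = \frac{9259}{5}$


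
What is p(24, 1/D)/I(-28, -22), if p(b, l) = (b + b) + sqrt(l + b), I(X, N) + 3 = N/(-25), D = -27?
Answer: -1200/53 - 25*sqrt(1941)/477 ≈ -24.951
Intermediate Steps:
I(X, N) = -3 - N/25 (I(X, N) = -3 + N/(-25) = -3 + N*(-1/25) = -3 - N/25)
p(b, l) = sqrt(b + l) + 2*b (p(b, l) = 2*b + sqrt(b + l) = sqrt(b + l) + 2*b)
p(24, 1/D)/I(-28, -22) = (sqrt(24 + 1/(-27)) + 2*24)/(-3 - 1/25*(-22)) = (sqrt(24 - 1/27) + 48)/(-3 + 22/25) = (sqrt(647/27) + 48)/(-53/25) = (sqrt(1941)/9 + 48)*(-25/53) = (48 + sqrt(1941)/9)*(-25/53) = -1200/53 - 25*sqrt(1941)/477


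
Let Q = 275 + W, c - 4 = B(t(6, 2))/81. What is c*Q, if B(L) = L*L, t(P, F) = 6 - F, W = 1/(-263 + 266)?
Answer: 280840/243 ≈ 1155.7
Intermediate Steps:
W = 1/3 ≈ 0.33333
B(L) = L**2
c = 340/81 (c = 4 + (6 - 1*2)**2/81 = 4 + (6 - 2)**2*(1/81) = 4 + 4**2*(1/81) = 4 + 16*(1/81) = 4 + 16/81 = 340/81 ≈ 4.1975)
Q = 826/3 (Q = 275 + 1/3 = 826/3 ≈ 275.33)
c*Q = (340/81)*(826/3) = 280840/243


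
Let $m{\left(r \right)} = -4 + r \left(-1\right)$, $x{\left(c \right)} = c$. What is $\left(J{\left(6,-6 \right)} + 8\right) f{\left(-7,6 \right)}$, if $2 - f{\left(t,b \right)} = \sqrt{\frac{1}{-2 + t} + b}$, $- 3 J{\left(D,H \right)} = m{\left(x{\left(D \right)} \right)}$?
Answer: $\frac{68}{3} - \frac{34 \sqrt{53}}{9} \approx -4.836$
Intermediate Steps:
$m{\left(r \right)} = -4 - r$
$J{\left(D,H \right)} = \frac{4}{3} + \frac{D}{3}$ ($J{\left(D,H \right)} = - \frac{-4 - D}{3} = \frac{4}{3} + \frac{D}{3}$)
$f{\left(t,b \right)} = 2 - \sqrt{b + \frac{1}{-2 + t}}$ ($f{\left(t,b \right)} = 2 - \sqrt{\frac{1}{-2 + t} + b} = 2 - \sqrt{b + \frac{1}{-2 + t}}$)
$\left(J{\left(6,-6 \right)} + 8\right) f{\left(-7,6 \right)} = \left(\left(\frac{4}{3} + \frac{1}{3} \cdot 6\right) + 8\right) \left(2 - \sqrt{\frac{1 + 6 \left(-2 - 7\right)}{-2 - 7}}\right) = \left(\left(\frac{4}{3} + 2\right) + 8\right) \left(2 - \sqrt{\frac{1 + 6 \left(-9\right)}{-9}}\right) = \left(\frac{10}{3} + 8\right) \left(2 - \sqrt{- \frac{1 - 54}{9}}\right) = \frac{34 \left(2 - \sqrt{\left(- \frac{1}{9}\right) \left(-53\right)}\right)}{3} = \frac{34 \left(2 - \sqrt{\frac{53}{9}}\right)}{3} = \frac{34 \left(2 - \frac{\sqrt{53}}{3}\right)}{3} = \frac{68}{3} - \frac{34 \sqrt{53}}{9}$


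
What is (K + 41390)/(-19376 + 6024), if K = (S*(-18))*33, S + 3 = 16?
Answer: -8417/3338 ≈ -2.5216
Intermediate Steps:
S = 13 (S = -3 + 16 = 13)
K = -7722 (K = (13*(-18))*33 = -234*33 = -7722)
(K + 41390)/(-19376 + 6024) = (-7722 + 41390)/(-19376 + 6024) = 33668/(-13352) = 33668*(-1/13352) = -8417/3338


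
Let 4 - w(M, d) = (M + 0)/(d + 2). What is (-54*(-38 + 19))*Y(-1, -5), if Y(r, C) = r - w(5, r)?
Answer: 0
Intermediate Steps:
w(M, d) = 4 - M/(2 + d) (w(M, d) = 4 - (M + 0)/(d + 2) = 4 - M/(2 + d))
Y(r, C) = r - (3 + 4*r)/(2 + r) (Y(r, C) = r - (8 - 1*5 + 4*r)/(2 + r) = r - (8 - 5 + 4*r)/(2 + r) = r - (3 + 4*r)/(2 + r))
(-54*(-38 + 19))*Y(-1, -5) = (-54*(-38 + 19))*((-3 + (-1)² - 2*(-1))/(2 - 1)) = (-54*(-19))*((-3 + 1 + 2)/1) = 1026*(1*0) = 1026*0 = 0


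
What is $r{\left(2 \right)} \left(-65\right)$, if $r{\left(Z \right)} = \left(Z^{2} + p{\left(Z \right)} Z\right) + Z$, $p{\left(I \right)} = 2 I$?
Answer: $-910$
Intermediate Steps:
$r{\left(Z \right)} = Z + 3 Z^{2}$ ($r{\left(Z \right)} = \left(Z^{2} + 2 Z Z\right) + Z = \left(Z^{2} + 2 Z^{2}\right) + Z = 3 Z^{2} + Z = Z + 3 Z^{2}$)
$r{\left(2 \right)} \left(-65\right) = 2 \left(1 + 3 \cdot 2\right) \left(-65\right) = 2 \left(1 + 6\right) \left(-65\right) = 2 \cdot 7 \left(-65\right) = 14 \left(-65\right) = -910$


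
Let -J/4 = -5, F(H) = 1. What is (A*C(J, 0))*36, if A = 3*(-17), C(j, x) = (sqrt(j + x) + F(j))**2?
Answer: -38556 - 7344*sqrt(5) ≈ -54978.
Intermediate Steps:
J = 20 (J = -4*(-5) = 20)
C(j, x) = (1 + sqrt(j + x))**2 (C(j, x) = (sqrt(j + x) + 1)**2 = (1 + sqrt(j + x))**2)
A = -51
(A*C(J, 0))*36 = -51*(1 + sqrt(20 + 0))**2*36 = -51*(1 + sqrt(20))**2*36 = -51*(1 + 2*sqrt(5))**2*36 = -1836*(1 + 2*sqrt(5))**2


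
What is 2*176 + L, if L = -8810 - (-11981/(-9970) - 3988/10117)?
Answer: -853210223837/100866490 ≈ -8458.8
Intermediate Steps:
L = -888715228317/100866490 (L = -8810 - (-11981*(-1/9970) - 3988*1/10117) = -8810 - (11981/9970 - 3988/10117) = -8810 - 1*81451417/100866490 = -8810 - 81451417/100866490 = -888715228317/100866490 ≈ -8810.8)
2*176 + L = 2*176 - 888715228317/100866490 = 352 - 888715228317/100866490 = -853210223837/100866490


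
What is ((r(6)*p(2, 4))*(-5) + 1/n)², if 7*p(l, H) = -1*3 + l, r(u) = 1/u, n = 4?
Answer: 961/7056 ≈ 0.13620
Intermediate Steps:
p(l, H) = -3/7 + l/7 (p(l, H) = (-1*3 + l)/7 = (-3 + l)/7 = -3/7 + l/7)
((r(6)*p(2, 4))*(-5) + 1/n)² = (((-3/7 + (⅐)*2)/6)*(-5) + 1/4)² = (((-3/7 + 2/7)/6)*(-5) + ¼)² = (((⅙)*(-⅐))*(-5) + ¼)² = (-1/42*(-5) + ¼)² = (5/42 + ¼)² = (31/84)² = 961/7056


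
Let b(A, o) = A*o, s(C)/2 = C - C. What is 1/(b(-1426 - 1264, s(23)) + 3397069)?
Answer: 1/3397069 ≈ 2.9437e-7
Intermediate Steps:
s(C) = 0 (s(C) = 2*(C - C) = 2*0 = 0)
1/(b(-1426 - 1264, s(23)) + 3397069) = 1/((-1426 - 1264)*0 + 3397069) = 1/(-2690*0 + 3397069) = 1/(0 + 3397069) = 1/3397069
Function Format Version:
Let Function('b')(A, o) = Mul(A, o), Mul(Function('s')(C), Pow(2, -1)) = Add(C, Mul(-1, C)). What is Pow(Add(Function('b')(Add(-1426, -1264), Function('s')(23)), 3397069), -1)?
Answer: Rational(1, 3397069) ≈ 2.9437e-7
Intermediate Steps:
Function('s')(C) = 0 (Function('s')(C) = Mul(2, Add(C, Mul(-1, C))) = Mul(2, 0) = 0)
Pow(Add(Function('b')(Add(-1426, -1264), Function('s')(23)), 3397069), -1) = Pow(Add(Mul(Add(-1426, -1264), 0), 3397069), -1) = Pow(Add(Mul(-2690, 0), 3397069), -1) = Pow(Add(0, 3397069), -1) = Pow(3397069, -1) = Rational(1, 3397069)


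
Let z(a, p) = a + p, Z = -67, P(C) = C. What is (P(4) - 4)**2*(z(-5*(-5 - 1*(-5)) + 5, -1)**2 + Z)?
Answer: 0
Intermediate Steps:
(P(4) - 4)**2*(z(-5*(-5 - 1*(-5)) + 5, -1)**2 + Z) = (4 - 4)**2*(((-5*(-5 - 1*(-5)) + 5) - 1)**2 - 67) = 0**2*(((-5*(-5 + 5) + 5) - 1)**2 - 67) = 0*(((-5*0 + 5) - 1)**2 - 67) = 0*(((0 + 5) - 1)**2 - 67) = 0*((5 - 1)**2 - 67) = 0*(4**2 - 67) = 0*(16 - 67) = 0*(-51) = 0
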